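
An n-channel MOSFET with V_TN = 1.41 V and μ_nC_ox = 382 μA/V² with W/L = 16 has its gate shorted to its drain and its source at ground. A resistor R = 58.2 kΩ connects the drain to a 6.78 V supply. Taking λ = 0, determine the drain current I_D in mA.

I_D = 0.0893 mA

With gate tied to drain, V_GS = V_DS ≥ V_GS − V_TN, so the device is in saturation.
k_n = μ_nC_ox · (W/L) = 6.112 mA/V².
KCL at the drain: ½ k_n (V_GS − V_TN)² = (V_DD − V_GS)/R.
Let x = V_GS − 1.41. Then 178 x² + x − 5.37 = 0, giving x = 0.171 V (positive root), so V_GS = 1.58 V.
I_D = (V_DD − V_GS)/R = (6.78 − 1.58) / 58.2 = 0.0893 mA.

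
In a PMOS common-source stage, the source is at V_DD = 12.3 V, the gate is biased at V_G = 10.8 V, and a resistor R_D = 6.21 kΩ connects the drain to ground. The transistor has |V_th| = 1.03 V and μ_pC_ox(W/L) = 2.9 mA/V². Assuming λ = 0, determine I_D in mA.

V_SG = V_DD − V_G = 12.3 − 10.8 = 1.5 V, so V_ov = 1.5 − 1.03 = 0.47 V.
Assume saturation: I_D = ½ k_p V_ov² = 0.5 × 2.9 × 0.47² = 0.32 mA, giving V_SD = V_DD − I_D R_D = 12.3 − 0.32 × 6.21 = 10.3 V.
V_SD = 10.3 V ≥ V_ov = 0.47 V, confirming saturation.

I_D = 0.320 mA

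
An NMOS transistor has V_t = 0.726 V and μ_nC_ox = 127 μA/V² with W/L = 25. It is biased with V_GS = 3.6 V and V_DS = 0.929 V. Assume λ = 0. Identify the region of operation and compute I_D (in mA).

k_n = μ_nC_ox · (W/L) = 3.175 mA/V².
V_ov = V_GS − V_t = 3.6 − 0.726 = 2.87 V.
Since V_DS = 0.929 V < V_ov = 2.87 V, the device is in the triode region.
I_D = k_n [V_ov · V_DS − ½ V_DS²] = 3.175 × [2.87 × 0.929 − 0.5 × 0.929²] = 7.11 mA.

Triode; I_D = 7.11 mA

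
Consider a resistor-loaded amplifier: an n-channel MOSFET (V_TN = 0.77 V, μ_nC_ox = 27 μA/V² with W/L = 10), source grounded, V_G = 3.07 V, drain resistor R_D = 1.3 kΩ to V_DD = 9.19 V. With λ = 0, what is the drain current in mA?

V_GS = V_G = 3.07 V, so V_ov = 3.07 − 0.77 = 2.3 V.
k_n = μ_nC_ox · (W/L) = 0.27 mA/V².
Assume saturation: I_D = ½ k_n V_ov² = 0.5 × 0.27 × 2.3² = 0.714 mA, giving V_DS = V_DD − I_D R_D = 9.19 − 0.714 × 1.3 = 8.26 V.
V_DS = 8.26 V ≥ V_ov = 2.3 V, confirming saturation.

I_D = 0.714 mA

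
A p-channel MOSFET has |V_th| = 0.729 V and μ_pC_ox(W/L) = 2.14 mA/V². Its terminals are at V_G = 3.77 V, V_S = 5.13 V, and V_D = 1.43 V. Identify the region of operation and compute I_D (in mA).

Saturation; I_D = 0.426 mA

V_SG = V_S − V_G = 5.13 − 3.77 = 1.36 V; V_SD = V_S − V_D = 5.13 − 1.43 = 3.7 V.
V_ov = V_SG − |V_th| = 1.36 − 0.729 = 0.631 V.
Since V_SD = 3.7 V ≥ V_ov = 0.631 V, the device is in saturation.
I_D = ½ k_p V_ov² = 0.5 × 2.14 × 0.631² = 0.426 mA.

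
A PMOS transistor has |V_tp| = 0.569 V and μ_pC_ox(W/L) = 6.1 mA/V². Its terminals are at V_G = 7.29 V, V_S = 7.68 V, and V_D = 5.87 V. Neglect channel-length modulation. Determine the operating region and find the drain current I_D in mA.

V_SG = V_S − V_G = 7.68 − 7.29 = 0.39 V; V_SD = V_S − V_D = 7.68 − 5.87 = 1.81 V.
V_SG = 0.39 V < |V_tp| = 0.569 V, so the transistor is in cutoff.

Cutoff; I_D = 0 mA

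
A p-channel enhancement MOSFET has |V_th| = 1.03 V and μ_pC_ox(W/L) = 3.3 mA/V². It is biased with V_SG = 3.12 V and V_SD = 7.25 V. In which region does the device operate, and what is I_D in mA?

V_ov = V_SG − |V_th| = 3.12 − 1.03 = 2.09 V.
Since V_SD = 7.25 V ≥ V_ov = 2.09 V, the device is in saturation.
I_D = ½ k_p V_ov² = 0.5 × 3.3 × 2.09² = 7.21 mA.

Saturation; I_D = 7.21 mA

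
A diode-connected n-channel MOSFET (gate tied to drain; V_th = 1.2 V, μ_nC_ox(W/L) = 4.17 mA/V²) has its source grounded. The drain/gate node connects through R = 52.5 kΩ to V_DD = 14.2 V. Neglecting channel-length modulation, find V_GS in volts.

With gate tied to drain, V_GS = V_DS ≥ V_GS − V_th, so the device is in saturation.
KCL at the drain: ½ k_n (V_GS − V_th)² = (V_DD − V_GS)/R.
Let x = V_GS − 1.2. Then 109 x² + x − 13 = 0, giving x = 0.34 V (positive root), so V_GS = 1.54 V.
I_D = (V_DD − V_GS)/R = (14.2 − 1.54) / 52.5 = 0.241 mA.

V_GS = 1.54 V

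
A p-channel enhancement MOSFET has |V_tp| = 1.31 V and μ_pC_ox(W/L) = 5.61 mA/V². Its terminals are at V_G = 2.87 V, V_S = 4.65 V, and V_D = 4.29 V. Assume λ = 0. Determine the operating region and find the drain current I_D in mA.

Triode; I_D = 0.586 mA

V_SG = V_S − V_G = 4.65 − 2.87 = 1.78 V; V_SD = V_S − V_D = 4.65 − 4.29 = 0.36 V.
V_ov = V_SG − |V_tp| = 1.78 − 1.31 = 0.47 V.
Since V_SD = 0.36 V < V_ov = 0.47 V, the device is in the triode region.
I_D = k_p [V_ov · V_SD − ½ V_SD²] = 5.61 × [0.47 × 0.36 − 0.5 × 0.36²] = 0.586 mA.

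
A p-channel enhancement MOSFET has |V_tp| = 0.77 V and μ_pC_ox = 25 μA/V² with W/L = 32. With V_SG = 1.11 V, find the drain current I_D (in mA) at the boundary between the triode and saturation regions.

I_D = 0.0462 mA

At the boundary V_SD = V_ov = V_SG − |V_tp| = 1.11 − 0.77 = 0.34 V.
k_p = μ_pC_ox · (W/L) = 0.8 mA/V².
I_D = ½ k_p V_ov² = 0.5 × 0.8 × 0.34² = 0.0462 mA.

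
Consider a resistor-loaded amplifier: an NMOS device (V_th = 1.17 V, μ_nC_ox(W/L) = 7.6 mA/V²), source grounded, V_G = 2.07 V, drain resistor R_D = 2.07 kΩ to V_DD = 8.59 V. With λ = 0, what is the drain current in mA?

V_GS = V_G = 2.07 V, so V_ov = 2.07 − 1.17 = 0.9 V.
Assume saturation: I_D = ½ k_n V_ov² = 0.5 × 7.6 × 0.9² = 3.08 mA, giving V_DS = V_DD − I_D R_D = 8.59 − 3.08 × 2.07 = 2.22 V.
V_DS = 2.22 V ≥ V_ov = 0.9 V, confirming saturation.

I_D = 3.08 mA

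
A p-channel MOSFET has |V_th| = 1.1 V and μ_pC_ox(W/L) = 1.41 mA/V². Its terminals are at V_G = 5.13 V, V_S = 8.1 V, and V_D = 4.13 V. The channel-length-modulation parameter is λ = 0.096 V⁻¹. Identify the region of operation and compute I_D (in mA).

Saturation; I_D = 3.40 mA

V_SG = V_S − V_G = 8.1 − 5.13 = 2.97 V; V_SD = V_S − V_D = 8.1 − 4.13 = 3.97 V.
V_ov = V_SG − |V_th| = 2.97 − 1.1 = 1.87 V.
Since V_SD = 3.97 V ≥ V_ov = 1.87 V, the device is in saturation.
I_D = ½ k_p V_ov² (1 + λ V_SD) = 0.5 × 1.41 × 1.87² × (1 + 0.096 × 3.97) = 3.4 mA.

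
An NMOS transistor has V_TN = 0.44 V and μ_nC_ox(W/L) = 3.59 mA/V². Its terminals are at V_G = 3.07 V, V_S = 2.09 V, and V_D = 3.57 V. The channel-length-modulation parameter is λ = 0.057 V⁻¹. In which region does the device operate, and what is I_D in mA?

Saturation; I_D = 0.568 mA

V_GS = V_G − V_S = 3.07 − 2.09 = 0.98 V; V_DS = V_D − V_S = 3.57 − 2.09 = 1.48 V.
V_ov = V_GS − V_TN = 0.98 − 0.44 = 0.54 V.
Since V_DS = 1.48 V ≥ V_ov = 0.54 V, the device is in saturation.
I_D = ½ k_n V_ov² (1 + λ V_DS) = 0.5 × 3.59 × 0.54² × (1 + 0.057 × 1.48) = 0.568 mA.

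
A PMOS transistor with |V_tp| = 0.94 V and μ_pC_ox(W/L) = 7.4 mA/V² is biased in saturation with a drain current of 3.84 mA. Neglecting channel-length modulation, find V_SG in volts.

V_SG = 1.96 V

In saturation I_D = ½ k_p (V_SG − |V_tp|)², so V_SG − |V_tp| = √(2 I_D / k_p) = √(2 × 3.84 / 7.4) = 1.02 V.
V_SG = 0.94 + 1.02 = 1.96 V.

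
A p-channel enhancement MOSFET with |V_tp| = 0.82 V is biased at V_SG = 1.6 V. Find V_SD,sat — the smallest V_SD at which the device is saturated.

V_SD,sat = 0.780 V

The boundary between triode and saturation is V_SD = V_SG − |V_tp| = V_ov.
V_ov = 1.6 − 0.82 = 0.78 V.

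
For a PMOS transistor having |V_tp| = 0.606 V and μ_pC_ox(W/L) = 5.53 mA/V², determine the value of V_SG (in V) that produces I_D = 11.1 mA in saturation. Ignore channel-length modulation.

In saturation I_D = ½ k_p (V_SG − |V_tp|)², so V_SG − |V_tp| = √(2 I_D / k_p) = √(2 × 11.1 / 5.53) = 2 V.
V_SG = 0.606 + 2 = 2.61 V.

V_SG = 2.61 V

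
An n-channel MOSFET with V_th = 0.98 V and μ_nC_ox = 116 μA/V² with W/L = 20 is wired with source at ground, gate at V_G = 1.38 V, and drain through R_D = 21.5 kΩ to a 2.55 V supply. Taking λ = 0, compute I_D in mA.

V_GS = V_G = 1.38 V, so V_ov = 1.38 − 0.98 = 0.4 V.
k_n = μ_nC_ox · (W/L) = 2.32 mA/V².
Assume saturation: I_D = ½ k_n V_ov² = 0.5 × 2.32 × 0.4² = 0.186 mA, giving V_DS = V_DD − I_D R_D = 2.55 − 0.186 × 21.5 = -1.44 V.
But -1.44 V < V_ov = 0.4 V, so the device is actually in triode.
In triode I_D = k_n[V_ov V_DS − ½ V_DS²] and I_D = (V_DD − V_DS)/R_D. Equating: 24.9 V_DS² − 20.95 V_DS + 2.55 = 0, giving V_DS = 0.148 V (the root below V_ov).
I_D = (2.55 − 0.148) / 21.5 = 0.112 mA.

I_D = 0.112 mA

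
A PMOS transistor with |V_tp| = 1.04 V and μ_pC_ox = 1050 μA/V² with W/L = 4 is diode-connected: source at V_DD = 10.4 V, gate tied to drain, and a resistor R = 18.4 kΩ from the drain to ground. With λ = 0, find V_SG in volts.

V_SG = 1.52 V

With gate tied to drain, V_SG = V_SD ≥ V_SG − |V_tp|, so the device is in saturation.
k_p = μ_pC_ox · (W/L) = 4.2 mA/V².
KCL at the drain: ½ k_p (V_SG − |V_tp|)² = (V_DD − V_SG)/R.
Let x = V_SG − 1.04. Then 38.6 x² + x − 9.36 = 0, giving x = 0.479 V (positive root), so V_SG = 1.52 V.
I_D = (V_DD − V_SG)/R = (10.4 − 1.52) / 18.4 = 0.483 mA.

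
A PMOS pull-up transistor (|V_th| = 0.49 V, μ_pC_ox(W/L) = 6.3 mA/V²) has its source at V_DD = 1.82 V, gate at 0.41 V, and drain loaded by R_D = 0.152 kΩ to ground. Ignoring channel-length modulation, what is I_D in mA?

I_D = 2.67 mA

V_SG = V_DD − V_G = 1.82 − 0.41 = 1.41 V, so V_ov = 1.41 − 0.49 = 0.92 V.
Assume saturation: I_D = ½ k_p V_ov² = 0.5 × 6.3 × 0.92² = 2.67 mA, giving V_SD = V_DD − I_D R_D = 1.82 − 2.67 × 0.152 = 1.41 V.
V_SD = 1.41 V ≥ V_ov = 0.92 V, confirming saturation.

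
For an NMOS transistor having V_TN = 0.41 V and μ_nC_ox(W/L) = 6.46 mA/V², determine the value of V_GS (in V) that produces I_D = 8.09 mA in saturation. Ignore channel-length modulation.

In saturation I_D = ½ k_n (V_GS − V_TN)², so V_GS − V_TN = √(2 I_D / k_n) = √(2 × 8.09 / 6.46) = 1.58 V.
V_GS = 0.41 + 1.58 = 1.99 V.

V_GS = 1.99 V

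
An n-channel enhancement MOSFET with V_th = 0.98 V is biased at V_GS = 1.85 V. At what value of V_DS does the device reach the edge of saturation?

V_DS,sat = 0.870 V

The boundary between triode and saturation is V_DS = V_GS − V_th = V_ov.
V_ov = 1.85 − 0.98 = 0.87 V.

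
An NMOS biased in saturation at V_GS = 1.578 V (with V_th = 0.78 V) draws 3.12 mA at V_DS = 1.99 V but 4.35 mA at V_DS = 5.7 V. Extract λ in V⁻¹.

λ = 0.135 V⁻¹

With V_GS fixed, I_D ∝ (1 + λ V_DS) in saturation, so I_D2/I_D1 = (1 + λ V_DS2)/(1 + λ V_DS1).
4.35/3.12 = 1.394 = (1 + 5.7 λ)/(1 + 1.99 λ).
Solving: λ (I_D1 V_DS2 − I_D2 V_DS1) = I_D2 − I_D1, so λ = (4.35 − 3.12) / (3.12 × 5.7 − 4.35 × 1.99) = 1.23 / 9.13 = 0.135 V⁻¹.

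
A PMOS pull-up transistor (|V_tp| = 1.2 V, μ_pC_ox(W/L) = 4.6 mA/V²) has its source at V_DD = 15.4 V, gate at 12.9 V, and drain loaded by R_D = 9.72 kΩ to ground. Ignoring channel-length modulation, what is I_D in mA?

V_SG = V_DD − V_G = 15.4 − 12.9 = 2.5 V, so V_ov = 2.5 − 1.2 = 1.3 V.
Assume saturation: I_D = ½ k_p V_ov² = 0.5 × 4.6 × 1.3² = 3.89 mA, giving V_SD = V_DD − I_D R_D = 15.4 − 3.89 × 9.72 = -22.4 V.
But -22.4 V < V_ov = 1.3 V, so the device is actually in triode.
In triode I_D = k_p[V_ov V_SD − ½ V_SD²] and I_D = (V_DD − V_SD)/R_D. Equating: 22.4 V_SD² − 59.13 V_SD + 15.4 = 0, giving V_SD = 0.293 V (the root below V_ov).
I_D = (15.4 − 0.293) / 9.72 = 1.55 mA.

I_D = 1.55 mA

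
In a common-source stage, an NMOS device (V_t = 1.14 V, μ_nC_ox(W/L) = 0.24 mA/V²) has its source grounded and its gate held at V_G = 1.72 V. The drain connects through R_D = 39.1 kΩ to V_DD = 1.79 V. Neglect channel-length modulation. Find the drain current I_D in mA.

I_D = 0.0359 mA

V_GS = V_G = 1.72 V, so V_ov = 1.72 − 1.14 = 0.58 V.
Assume saturation: I_D = ½ k_n V_ov² = 0.5 × 0.24 × 0.58² = 0.0404 mA, giving V_DS = V_DD − I_D R_D = 1.79 − 0.0404 × 39.1 = 0.212 V.
But 0.212 V < V_ov = 0.58 V, so the device is actually in triode.
In triode I_D = k_n[V_ov V_DS − ½ V_DS²] and I_D = (V_DD − V_DS)/R_D. Equating: 4.69 V_DS² − 6.443 V_DS + 1.79 = 0, giving V_DS = 0.387 V (the root below V_ov).
I_D = (1.79 − 0.387) / 39.1 = 0.0359 mA.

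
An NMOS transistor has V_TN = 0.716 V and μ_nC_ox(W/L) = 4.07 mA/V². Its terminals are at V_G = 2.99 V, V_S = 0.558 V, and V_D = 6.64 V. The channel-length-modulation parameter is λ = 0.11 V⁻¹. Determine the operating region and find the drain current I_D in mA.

V_GS = V_G − V_S = 2.99 − 0.558 = 2.43 V; V_DS = V_D − V_S = 6.64 − 0.558 = 6.08 V.
V_ov = V_GS − V_TN = 2.43 − 0.716 = 1.72 V.
Since V_DS = 6.08 V ≥ V_ov = 1.72 V, the device is in saturation.
I_D = ½ k_n V_ov² (1 + λ V_DS) = 0.5 × 4.07 × 1.72² × (1 + 0.11 × 6.08) = 10 mA.

Saturation; I_D = 10.0 mA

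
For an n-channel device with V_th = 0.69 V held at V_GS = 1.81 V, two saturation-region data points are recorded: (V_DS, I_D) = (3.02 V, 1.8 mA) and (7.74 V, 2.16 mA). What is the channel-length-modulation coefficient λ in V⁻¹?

With V_GS fixed, I_D ∝ (1 + λ V_DS) in saturation, so I_D2/I_D1 = (1 + λ V_DS2)/(1 + λ V_DS1).
2.16/1.8 = 1.2 = (1 + 7.74 λ)/(1 + 3.02 λ).
Solving: λ (I_D1 V_DS2 − I_D2 V_DS1) = I_D2 − I_D1, so λ = (2.16 − 1.8) / (1.8 × 7.74 − 2.16 × 3.02) = 0.36 / 7.41 = 0.0486 V⁻¹.

λ = 0.0486 V⁻¹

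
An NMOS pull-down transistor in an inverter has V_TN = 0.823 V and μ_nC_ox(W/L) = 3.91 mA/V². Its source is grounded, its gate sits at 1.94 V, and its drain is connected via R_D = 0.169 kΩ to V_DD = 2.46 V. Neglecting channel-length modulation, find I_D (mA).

V_GS = V_G = 1.94 V, so V_ov = 1.94 − 0.823 = 1.12 V.
Assume saturation: I_D = ½ k_n V_ov² = 0.5 × 3.91 × 1.12² = 2.44 mA, giving V_DS = V_DD − I_D R_D = 2.46 − 2.44 × 0.169 = 2.05 V.
V_DS = 2.05 V ≥ V_ov = 1.12 V, confirming saturation.

I_D = 2.44 mA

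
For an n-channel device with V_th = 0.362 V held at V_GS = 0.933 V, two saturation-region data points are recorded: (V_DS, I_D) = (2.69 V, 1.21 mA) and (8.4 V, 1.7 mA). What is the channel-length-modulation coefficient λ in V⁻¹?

λ = 0.0876 V⁻¹

With V_GS fixed, I_D ∝ (1 + λ V_DS) in saturation, so I_D2/I_D1 = (1 + λ V_DS2)/(1 + λ V_DS1).
1.7/1.21 = 1.405 = (1 + 8.4 λ)/(1 + 2.69 λ).
Solving: λ (I_D1 V_DS2 − I_D2 V_DS1) = I_D2 − I_D1, so λ = (1.7 − 1.21) / (1.21 × 8.4 − 1.7 × 2.69) = 0.49 / 5.59 = 0.0876 V⁻¹.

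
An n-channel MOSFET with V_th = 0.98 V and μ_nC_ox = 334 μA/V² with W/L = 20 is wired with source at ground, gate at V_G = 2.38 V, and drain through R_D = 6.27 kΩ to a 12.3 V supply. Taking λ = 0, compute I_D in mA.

V_GS = V_G = 2.38 V, so V_ov = 2.38 − 0.98 = 1.4 V.
k_n = μ_nC_ox · (W/L) = 6.68 mA/V².
Assume saturation: I_D = ½ k_n V_ov² = 0.5 × 6.68 × 1.4² = 6.55 mA, giving V_DS = V_DD − I_D R_D = 12.3 − 6.55 × 6.27 = -28.7 V.
But -28.7 V < V_ov = 1.4 V, so the device is actually in triode.
In triode I_D = k_n[V_ov V_DS − ½ V_DS²] and I_D = (V_DD − V_DS)/R_D. Equating: 20.9 V_DS² − 59.64 V_DS + 12.3 = 0, giving V_DS = 0.224 V (the root below V_ov).
I_D = (12.3 − 0.224) / 6.27 = 1.93 mA.

I_D = 1.93 mA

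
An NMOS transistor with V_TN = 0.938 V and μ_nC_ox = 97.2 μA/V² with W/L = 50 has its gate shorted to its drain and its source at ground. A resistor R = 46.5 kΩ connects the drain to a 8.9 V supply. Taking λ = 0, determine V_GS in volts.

V_GS = 1.20 V

With gate tied to drain, V_GS = V_DS ≥ V_GS − V_TN, so the device is in saturation.
k_n = μ_nC_ox · (W/L) = 4.86 mA/V².
KCL at the drain: ½ k_n (V_GS − V_TN)² = (V_DD − V_GS)/R.
Let x = V_GS − 0.938. Then 113 x² + x − 7.962 = 0, giving x = 0.261 V (positive root), so V_GS = 1.2 V.
I_D = (V_DD − V_GS)/R = (8.9 − 1.2) / 46.5 = 0.166 mA.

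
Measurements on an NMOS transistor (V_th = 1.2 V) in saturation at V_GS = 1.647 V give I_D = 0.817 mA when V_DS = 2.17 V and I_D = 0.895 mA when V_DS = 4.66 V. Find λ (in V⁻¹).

λ = 0.0418 V⁻¹

With V_GS fixed, I_D ∝ (1 + λ V_DS) in saturation, so I_D2/I_D1 = (1 + λ V_DS2)/(1 + λ V_DS1).
0.895/0.817 = 1.095 = (1 + 4.66 λ)/(1 + 2.17 λ).
Solving: λ (I_D1 V_DS2 − I_D2 V_DS1) = I_D2 − I_D1, so λ = (0.895 − 0.817) / (0.817 × 4.66 − 0.895 × 2.17) = 0.078 / 1.87 = 0.0418 V⁻¹.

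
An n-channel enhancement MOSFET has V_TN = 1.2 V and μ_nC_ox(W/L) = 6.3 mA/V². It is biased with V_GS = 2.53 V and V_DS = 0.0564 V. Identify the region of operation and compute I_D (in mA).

Triode; I_D = 0.463 mA

V_ov = V_GS − V_TN = 2.53 − 1.2 = 1.33 V.
Since V_DS = 0.0564 V < V_ov = 1.33 V, the device is in the triode region.
I_D = k_n [V_ov · V_DS − ½ V_DS²] = 6.3 × [1.33 × 0.0564 − 0.5 × 0.0564²] = 0.463 mA.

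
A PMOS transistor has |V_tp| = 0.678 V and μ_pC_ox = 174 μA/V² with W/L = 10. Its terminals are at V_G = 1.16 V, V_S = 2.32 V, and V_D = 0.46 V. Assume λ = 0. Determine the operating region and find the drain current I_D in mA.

V_SG = V_S − V_G = 2.32 − 1.16 = 1.16 V; V_SD = V_S − V_D = 2.32 − 0.46 = 1.86 V.
k_p = μ_pC_ox · (W/L) = 1.74 mA/V².
V_ov = V_SG − |V_tp| = 1.16 − 0.678 = 0.482 V.
Since V_SD = 1.86 V ≥ V_ov = 0.482 V, the device is in saturation.
I_D = ½ k_p V_ov² = 0.5 × 1.74 × 0.482² = 0.202 mA.

Saturation; I_D = 0.202 mA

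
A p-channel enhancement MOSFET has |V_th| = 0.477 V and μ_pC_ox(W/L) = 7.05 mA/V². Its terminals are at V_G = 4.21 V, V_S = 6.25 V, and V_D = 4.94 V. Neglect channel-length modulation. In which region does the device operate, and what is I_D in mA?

V_SG = V_S − V_G = 6.25 − 4.21 = 2.04 V; V_SD = V_S − V_D = 6.25 − 4.94 = 1.31 V.
V_ov = V_SG − |V_th| = 2.04 − 0.477 = 1.56 V.
Since V_SD = 1.31 V < V_ov = 1.56 V, the device is in the triode region.
I_D = k_p [V_ov · V_SD − ½ V_SD²] = 7.05 × [1.56 × 1.31 − 0.5 × 1.31²] = 8.39 mA.

Triode; I_D = 8.39 mA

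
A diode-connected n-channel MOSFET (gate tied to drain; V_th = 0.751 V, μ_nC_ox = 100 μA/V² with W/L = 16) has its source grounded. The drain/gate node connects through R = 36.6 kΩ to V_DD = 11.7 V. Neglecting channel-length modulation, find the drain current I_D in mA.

With gate tied to drain, V_GS = V_DS ≥ V_GS − V_th, so the device is in saturation.
k_n = μ_nC_ox · (W/L) = 1.6 mA/V².
KCL at the drain: ½ k_n (V_GS − V_th)² = (V_DD − V_GS)/R.
Let x = V_GS − 0.751. Then 29.3 x² + x − 10.95 = 0, giving x = 0.595 V (positive root), so V_GS = 1.35 V.
I_D = (V_DD − V_GS)/R = (11.7 − 1.35) / 36.6 = 0.283 mA.

I_D = 0.283 mA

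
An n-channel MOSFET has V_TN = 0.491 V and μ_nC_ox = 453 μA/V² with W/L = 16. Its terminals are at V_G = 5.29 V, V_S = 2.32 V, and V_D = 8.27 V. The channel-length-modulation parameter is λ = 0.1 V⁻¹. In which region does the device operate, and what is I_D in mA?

V_GS = V_G − V_S = 5.29 − 2.32 = 2.97 V; V_DS = V_D − V_S = 8.27 − 2.32 = 5.95 V.
k_n = μ_nC_ox · (W/L) = 7.248 mA/V².
V_ov = V_GS − V_TN = 2.97 − 0.491 = 2.48 V.
Since V_DS = 5.95 V ≥ V_ov = 2.48 V, the device is in saturation.
I_D = ½ k_n V_ov² (1 + λ V_DS) = 0.5 × 7.248 × 2.48² × (1 + 0.1 × 5.95) = 35.5 mA.

Saturation; I_D = 35.5 mA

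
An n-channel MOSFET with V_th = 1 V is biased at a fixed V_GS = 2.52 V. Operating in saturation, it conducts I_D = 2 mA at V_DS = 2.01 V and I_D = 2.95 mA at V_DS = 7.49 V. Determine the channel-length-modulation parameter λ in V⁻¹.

λ = 0.105 V⁻¹

With V_GS fixed, I_D ∝ (1 + λ V_DS) in saturation, so I_D2/I_D1 = (1 + λ V_DS2)/(1 + λ V_DS1).
2.95/2 = 1.475 = (1 + 7.49 λ)/(1 + 2.01 λ).
Solving: λ (I_D1 V_DS2 − I_D2 V_DS1) = I_D2 − I_D1, so λ = (2.95 − 2) / (2 × 7.49 − 2.95 × 2.01) = 0.95 / 9.05 = 0.105 V⁻¹.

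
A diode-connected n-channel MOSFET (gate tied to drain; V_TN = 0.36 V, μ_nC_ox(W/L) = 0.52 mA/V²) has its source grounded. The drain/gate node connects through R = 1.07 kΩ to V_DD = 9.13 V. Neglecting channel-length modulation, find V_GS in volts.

V_GS = 4.46 V

With gate tied to drain, V_GS = V_DS ≥ V_GS − V_TN, so the device is in saturation.
KCL at the drain: ½ k_n (V_GS − V_TN)² = (V_DD − V_GS)/R.
Let x = V_GS − 0.36. Then 0.278 x² + x − 8.77 = 0, giving x = 4.1 V (positive root), so V_GS = 4.46 V.
I_D = (V_DD − V_GS)/R = (9.13 − 4.46) / 1.07 = 4.37 mA.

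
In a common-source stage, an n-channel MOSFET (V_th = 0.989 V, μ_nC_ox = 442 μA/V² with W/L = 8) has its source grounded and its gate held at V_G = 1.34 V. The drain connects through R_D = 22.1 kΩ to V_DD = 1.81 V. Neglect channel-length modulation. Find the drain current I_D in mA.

V_GS = V_G = 1.34 V, so V_ov = 1.34 − 0.989 = 0.351 V.
k_n = μ_nC_ox · (W/L) = 3.536 mA/V².
Assume saturation: I_D = ½ k_n V_ov² = 0.5 × 3.536 × 0.351² = 0.218 mA, giving V_DS = V_DD − I_D R_D = 1.81 − 0.218 × 22.1 = -3 V.
But -3 V < V_ov = 0.351 V, so the device is actually in triode.
In triode I_D = k_n[V_ov V_DS − ½ V_DS²] and I_D = (V_DD − V_DS)/R_D. Equating: 39.1 V_DS² − 28.43 V_DS + 1.81 = 0, giving V_DS = 0.0705 V (the root below V_ov).
I_D = (1.81 − 0.0705) / 22.1 = 0.0787 mA.

I_D = 0.0787 mA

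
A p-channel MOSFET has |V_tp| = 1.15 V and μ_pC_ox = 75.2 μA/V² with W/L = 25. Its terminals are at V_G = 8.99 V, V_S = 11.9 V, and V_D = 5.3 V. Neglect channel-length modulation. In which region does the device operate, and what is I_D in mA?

Saturation; I_D = 2.91 mA

V_SG = V_S − V_G = 11.9 − 8.99 = 2.91 V; V_SD = V_S − V_D = 11.9 − 5.3 = 6.6 V.
k_p = μ_pC_ox · (W/L) = 1.88 mA/V².
V_ov = V_SG − |V_tp| = 2.91 − 1.15 = 1.76 V.
Since V_SD = 6.6 V ≥ V_ov = 1.76 V, the device is in saturation.
I_D = ½ k_p V_ov² = 0.5 × 1.88 × 1.76² = 2.91 mA.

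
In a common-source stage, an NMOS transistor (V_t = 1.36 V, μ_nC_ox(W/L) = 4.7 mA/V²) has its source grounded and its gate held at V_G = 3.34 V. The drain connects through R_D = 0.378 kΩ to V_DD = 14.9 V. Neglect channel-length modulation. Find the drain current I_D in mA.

I_D = 9.21 mA

V_GS = V_G = 3.34 V, so V_ov = 3.34 − 1.36 = 1.98 V.
Assume saturation: I_D = ½ k_n V_ov² = 0.5 × 4.7 × 1.98² = 9.21 mA, giving V_DS = V_DD − I_D R_D = 14.9 − 9.21 × 0.378 = 11.4 V.
V_DS = 11.4 V ≥ V_ov = 1.98 V, confirming saturation.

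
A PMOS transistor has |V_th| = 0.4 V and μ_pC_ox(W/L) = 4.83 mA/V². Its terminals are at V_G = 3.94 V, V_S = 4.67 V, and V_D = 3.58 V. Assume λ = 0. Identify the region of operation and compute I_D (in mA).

V_SG = V_S − V_G = 4.67 − 3.94 = 0.73 V; V_SD = V_S − V_D = 4.67 − 3.58 = 1.09 V.
V_ov = V_SG − |V_th| = 0.73 − 0.4 = 0.33 V.
Since V_SD = 1.09 V ≥ V_ov = 0.33 V, the device is in saturation.
I_D = ½ k_p V_ov² = 0.5 × 4.83 × 0.33² = 0.263 mA.

Saturation; I_D = 0.263 mA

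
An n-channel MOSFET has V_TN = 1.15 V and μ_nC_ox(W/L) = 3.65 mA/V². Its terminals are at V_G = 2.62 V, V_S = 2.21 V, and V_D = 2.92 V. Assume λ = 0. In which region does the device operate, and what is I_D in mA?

V_GS = V_G − V_S = 2.62 − 2.21 = 0.41 V; V_DS = V_D − V_S = 2.92 − 2.21 = 0.71 V.
V_GS = 0.41 V < V_TN = 1.15 V, so the transistor is in cutoff.

Cutoff; I_D = 0 mA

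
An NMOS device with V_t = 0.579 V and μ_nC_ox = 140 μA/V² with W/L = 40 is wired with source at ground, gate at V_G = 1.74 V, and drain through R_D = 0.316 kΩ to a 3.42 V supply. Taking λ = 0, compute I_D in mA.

V_GS = V_G = 1.74 V, so V_ov = 1.74 − 0.579 = 1.16 V.
k_n = μ_nC_ox · (W/L) = 5.6 mA/V².
Assume saturation: I_D = ½ k_n V_ov² = 0.5 × 5.6 × 1.16² = 3.77 mA, giving V_DS = V_DD − I_D R_D = 3.42 − 3.77 × 0.316 = 2.23 V.
V_DS = 2.23 V ≥ V_ov = 1.16 V, confirming saturation.

I_D = 3.77 mA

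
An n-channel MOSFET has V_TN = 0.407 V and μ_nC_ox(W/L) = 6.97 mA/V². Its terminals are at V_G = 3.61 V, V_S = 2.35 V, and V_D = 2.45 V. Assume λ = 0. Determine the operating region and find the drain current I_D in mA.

Triode; I_D = 0.560 mA

V_GS = V_G − V_S = 3.61 − 2.35 = 1.26 V; V_DS = V_D − V_S = 2.45 − 2.35 = 0.1 V.
V_ov = V_GS − V_TN = 1.26 − 0.407 = 0.853 V.
Since V_DS = 0.1 V < V_ov = 0.853 V, the device is in the triode region.
I_D = k_n [V_ov · V_DS − ½ V_DS²] = 6.97 × [0.853 × 0.1 − 0.5 × 0.1²] = 0.56 mA.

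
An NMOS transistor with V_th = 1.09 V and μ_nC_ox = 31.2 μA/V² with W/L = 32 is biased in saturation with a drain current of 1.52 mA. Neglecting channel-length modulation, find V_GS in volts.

V_GS = 2.83 V

k_n = μ_nC_ox · (W/L) = 0.9984 mA/V².
In saturation I_D = ½ k_n (V_GS − V_th)², so V_GS − V_th = √(2 I_D / k_n) = √(2 × 1.52 / 0.9984) = 1.74 V.
V_GS = 1.09 + 1.74 = 2.83 V.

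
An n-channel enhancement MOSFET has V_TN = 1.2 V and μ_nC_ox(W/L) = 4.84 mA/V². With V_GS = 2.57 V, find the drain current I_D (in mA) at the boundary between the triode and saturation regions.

I_D = 4.54 mA

At the boundary V_DS = V_ov = V_GS − V_TN = 2.57 − 1.2 = 1.37 V.
I_D = ½ k_n V_ov² = 0.5 × 4.84 × 1.37² = 4.54 mA.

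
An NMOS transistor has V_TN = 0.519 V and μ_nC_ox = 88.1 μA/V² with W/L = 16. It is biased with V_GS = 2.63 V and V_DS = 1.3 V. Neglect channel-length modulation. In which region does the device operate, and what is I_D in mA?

Triode; I_D = 2.68 mA

k_n = μ_nC_ox · (W/L) = 1.41 mA/V².
V_ov = V_GS − V_TN = 2.63 − 0.519 = 2.11 V.
Since V_DS = 1.3 V < V_ov = 2.11 V, the device is in the triode region.
I_D = k_n [V_ov · V_DS − ½ V_DS²] = 1.41 × [2.11 × 1.3 − 0.5 × 1.3²] = 2.68 mA.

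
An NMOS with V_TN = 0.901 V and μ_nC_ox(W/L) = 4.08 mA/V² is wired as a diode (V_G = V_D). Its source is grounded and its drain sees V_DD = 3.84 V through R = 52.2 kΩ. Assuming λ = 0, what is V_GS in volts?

With gate tied to drain, V_GS = V_DS ≥ V_GS − V_TN, so the device is in saturation.
KCL at the drain: ½ k_n (V_GS − V_TN)² = (V_DD − V_GS)/R.
Let x = V_GS − 0.901. Then 106 x² + x − 2.939 = 0, giving x = 0.162 V (positive root), so V_GS = 1.06 V.
I_D = (V_DD − V_GS)/R = (3.84 − 1.06) / 52.2 = 0.0532 mA.

V_GS = 1.06 V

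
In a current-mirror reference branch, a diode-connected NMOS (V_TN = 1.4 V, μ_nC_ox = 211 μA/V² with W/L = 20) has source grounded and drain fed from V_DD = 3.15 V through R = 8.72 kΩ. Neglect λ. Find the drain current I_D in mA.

With gate tied to drain, V_GS = V_DS ≥ V_GS − V_TN, so the device is in saturation.
k_n = μ_nC_ox · (W/L) = 4.22 mA/V².
KCL at the drain: ½ k_n (V_GS − V_TN)² = (V_DD − V_GS)/R.
Let x = V_GS − 1.4. Then 18.4 x² + x − 1.75 = 0, giving x = 0.282 V (positive root), so V_GS = 1.68 V.
I_D = (V_DD − V_GS)/R = (3.15 − 1.68) / 8.72 = 0.168 mA.

I_D = 0.168 mA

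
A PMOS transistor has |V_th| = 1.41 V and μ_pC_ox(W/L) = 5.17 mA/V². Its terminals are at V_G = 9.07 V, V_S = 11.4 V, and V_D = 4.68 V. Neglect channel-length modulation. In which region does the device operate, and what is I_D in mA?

V_SG = V_S − V_G = 11.4 − 9.07 = 2.33 V; V_SD = V_S − V_D = 11.4 − 4.68 = 6.72 V.
V_ov = V_SG − |V_th| = 2.33 − 1.41 = 0.92 V.
Since V_SD = 6.72 V ≥ V_ov = 0.92 V, the device is in saturation.
I_D = ½ k_p V_ov² = 0.5 × 5.17 × 0.92² = 2.19 mA.

Saturation; I_D = 2.19 mA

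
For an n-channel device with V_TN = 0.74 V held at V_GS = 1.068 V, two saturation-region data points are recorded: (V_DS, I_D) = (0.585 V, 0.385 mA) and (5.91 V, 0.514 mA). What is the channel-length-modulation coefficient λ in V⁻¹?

With V_GS fixed, I_D ∝ (1 + λ V_DS) in saturation, so I_D2/I_D1 = (1 + λ V_DS2)/(1 + λ V_DS1).
0.514/0.385 = 1.335 = (1 + 5.91 λ)/(1 + 0.585 λ).
Solving: λ (I_D1 V_DS2 − I_D2 V_DS1) = I_D2 − I_D1, so λ = (0.514 − 0.385) / (0.385 × 5.91 − 0.514 × 0.585) = 0.129 / 1.97 = 0.0653 V⁻¹.

λ = 0.0653 V⁻¹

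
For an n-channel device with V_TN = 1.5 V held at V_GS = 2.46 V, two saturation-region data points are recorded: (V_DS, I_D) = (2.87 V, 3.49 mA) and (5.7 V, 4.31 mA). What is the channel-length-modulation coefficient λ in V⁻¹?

With V_GS fixed, I_D ∝ (1 + λ V_DS) in saturation, so I_D2/I_D1 = (1 + λ V_DS2)/(1 + λ V_DS1).
4.31/3.49 = 1.235 = (1 + 5.7 λ)/(1 + 2.87 λ).
Solving: λ (I_D1 V_DS2 − I_D2 V_DS1) = I_D2 − I_D1, so λ = (4.31 − 3.49) / (3.49 × 5.7 − 4.31 × 2.87) = 0.82 / 7.52 = 0.109 V⁻¹.

λ = 0.109 V⁻¹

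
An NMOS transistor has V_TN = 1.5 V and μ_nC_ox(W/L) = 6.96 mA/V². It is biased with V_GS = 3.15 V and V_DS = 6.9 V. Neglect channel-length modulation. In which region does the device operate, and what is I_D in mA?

V_ov = V_GS − V_TN = 3.15 − 1.5 = 1.65 V.
Since V_DS = 6.9 V ≥ V_ov = 1.65 V, the device is in saturation.
I_D = ½ k_n V_ov² = 0.5 × 6.96 × 1.65² = 9.47 mA.

Saturation; I_D = 9.47 mA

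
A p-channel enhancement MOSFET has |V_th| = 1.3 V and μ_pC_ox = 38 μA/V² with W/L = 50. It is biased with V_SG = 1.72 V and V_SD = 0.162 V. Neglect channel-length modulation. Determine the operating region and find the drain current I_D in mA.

Triode; I_D = 0.104 mA

k_p = μ_pC_ox · (W/L) = 1.9 mA/V².
V_ov = V_SG − |V_th| = 1.72 − 1.3 = 0.42 V.
Since V_SD = 0.162 V < V_ov = 0.42 V, the device is in the triode region.
I_D = k_p [V_ov · V_SD − ½ V_SD²] = 1.9 × [0.42 × 0.162 − 0.5 × 0.162²] = 0.104 mA.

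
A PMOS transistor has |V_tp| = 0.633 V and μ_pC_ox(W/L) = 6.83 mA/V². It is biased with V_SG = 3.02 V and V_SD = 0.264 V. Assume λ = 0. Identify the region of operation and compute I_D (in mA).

V_ov = V_SG − |V_tp| = 3.02 − 0.633 = 2.39 V.
Since V_SD = 0.264 V < V_ov = 2.39 V, the device is in the triode region.
I_D = k_p [V_ov · V_SD − ½ V_SD²] = 6.83 × [2.39 × 0.264 − 0.5 × 0.264²] = 4.07 mA.

Triode; I_D = 4.07 mA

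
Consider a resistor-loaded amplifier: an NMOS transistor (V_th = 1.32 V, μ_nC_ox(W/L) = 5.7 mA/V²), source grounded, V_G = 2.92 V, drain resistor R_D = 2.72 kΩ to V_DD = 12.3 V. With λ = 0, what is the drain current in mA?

V_GS = V_G = 2.92 V, so V_ov = 2.92 − 1.32 = 1.6 V.
Assume saturation: I_D = ½ k_n V_ov² = 0.5 × 5.7 × 1.6² = 7.3 mA, giving V_DS = V_DD − I_D R_D = 12.3 − 7.3 × 2.72 = -7.55 V.
But -7.55 V < V_ov = 1.6 V, so the device is actually in triode.
In triode I_D = k_n[V_ov V_DS − ½ V_DS²] and I_D = (V_DD − V_DS)/R_D. Equating: 7.75 V_DS² − 25.81 V_DS + 12.3 = 0, giving V_DS = 0.576 V (the root below V_ov).
I_D = (12.3 − 0.576) / 2.72 = 4.31 mA.

I_D = 4.31 mA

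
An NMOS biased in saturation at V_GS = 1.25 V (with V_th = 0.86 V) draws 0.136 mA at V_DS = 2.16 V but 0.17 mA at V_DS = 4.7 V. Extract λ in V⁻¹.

λ = 0.125 V⁻¹

With V_GS fixed, I_D ∝ (1 + λ V_DS) in saturation, so I_D2/I_D1 = (1 + λ V_DS2)/(1 + λ V_DS1).
0.17/0.136 = 1.25 = (1 + 4.7 λ)/(1 + 2.16 λ).
Solving: λ (I_D1 V_DS2 − I_D2 V_DS1) = I_D2 − I_D1, so λ = (0.17 − 0.136) / (0.136 × 4.7 − 0.17 × 2.16) = 0.034 / 0.272 = 0.125 V⁻¹.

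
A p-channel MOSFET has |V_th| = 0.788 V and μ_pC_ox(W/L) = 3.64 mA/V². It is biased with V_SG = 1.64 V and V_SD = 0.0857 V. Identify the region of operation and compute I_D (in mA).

V_ov = V_SG − |V_th| = 1.64 − 0.788 = 0.852 V.
Since V_SD = 0.0857 V < V_ov = 0.852 V, the device is in the triode region.
I_D = k_p [V_ov · V_SD − ½ V_SD²] = 3.64 × [0.852 × 0.0857 − 0.5 × 0.0857²] = 0.252 mA.

Triode; I_D = 0.252 mA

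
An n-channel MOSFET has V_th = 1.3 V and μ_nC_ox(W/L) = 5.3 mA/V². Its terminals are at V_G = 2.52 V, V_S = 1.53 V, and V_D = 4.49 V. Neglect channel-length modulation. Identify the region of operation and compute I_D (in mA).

Cutoff; I_D = 0 mA

V_GS = V_G − V_S = 2.52 − 1.53 = 0.99 V; V_DS = V_D − V_S = 4.49 − 1.53 = 2.96 V.
V_GS = 0.99 V < V_th = 1.3 V, so the transistor is in cutoff.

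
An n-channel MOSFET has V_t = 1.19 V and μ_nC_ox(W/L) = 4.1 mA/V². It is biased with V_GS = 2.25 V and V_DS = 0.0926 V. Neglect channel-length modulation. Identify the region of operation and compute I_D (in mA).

V_ov = V_GS − V_t = 2.25 − 1.19 = 1.06 V.
Since V_DS = 0.0926 V < V_ov = 1.06 V, the device is in the triode region.
I_D = k_n [V_ov · V_DS − ½ V_DS²] = 4.1 × [1.06 × 0.0926 − 0.5 × 0.0926²] = 0.385 mA.

Triode; I_D = 0.385 mA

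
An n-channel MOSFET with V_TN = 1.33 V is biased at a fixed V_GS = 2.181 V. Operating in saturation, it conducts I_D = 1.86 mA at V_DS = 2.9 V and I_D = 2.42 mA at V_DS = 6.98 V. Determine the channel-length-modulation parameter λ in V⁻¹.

λ = 0.0939 V⁻¹

With V_GS fixed, I_D ∝ (1 + λ V_DS) in saturation, so I_D2/I_D1 = (1 + λ V_DS2)/(1 + λ V_DS1).
2.42/1.86 = 1.301 = (1 + 6.98 λ)/(1 + 2.9 λ).
Solving: λ (I_D1 V_DS2 − I_D2 V_DS1) = I_D2 − I_D1, so λ = (2.42 − 1.86) / (1.86 × 6.98 − 2.42 × 2.9) = 0.56 / 5.96 = 0.0939 V⁻¹.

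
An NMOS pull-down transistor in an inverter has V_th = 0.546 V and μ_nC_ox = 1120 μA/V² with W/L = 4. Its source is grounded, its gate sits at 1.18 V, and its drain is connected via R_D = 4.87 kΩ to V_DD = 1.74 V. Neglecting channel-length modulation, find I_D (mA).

V_GS = V_G = 1.18 V, so V_ov = 1.18 − 0.546 = 0.634 V.
k_n = μ_nC_ox · (W/L) = 4.48 mA/V².
Assume saturation: I_D = ½ k_n V_ov² = 0.5 × 4.48 × 0.634² = 0.9 mA, giving V_DS = V_DD − I_D R_D = 1.74 − 0.9 × 4.87 = -2.64 V.
But -2.64 V < V_ov = 0.634 V, so the device is actually in triode.
In triode I_D = k_n[V_ov V_DS − ½ V_DS²] and I_D = (V_DD − V_DS)/R_D. Equating: 10.9 V_DS² − 14.83 V_DS + 1.74 = 0, giving V_DS = 0.13 V (the root below V_ov).
I_D = (1.74 − 0.13) / 4.87 = 0.331 mA.

I_D = 0.331 mA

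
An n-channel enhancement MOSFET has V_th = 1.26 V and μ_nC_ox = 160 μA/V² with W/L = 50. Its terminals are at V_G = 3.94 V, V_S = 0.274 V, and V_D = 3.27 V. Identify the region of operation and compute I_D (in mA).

V_GS = V_G − V_S = 3.94 − 0.274 = 3.67 V; V_DS = V_D − V_S = 3.27 − 0.274 = 3 V.
k_n = μ_nC_ox · (W/L) = 8 mA/V².
V_ov = V_GS − V_th = 3.67 − 1.26 = 2.41 V.
Since V_DS = 3 V ≥ V_ov = 2.41 V, the device is in saturation.
I_D = ½ k_n V_ov² = 0.5 × 8 × 2.41² = 23.2 mA.

Saturation; I_D = 23.2 mA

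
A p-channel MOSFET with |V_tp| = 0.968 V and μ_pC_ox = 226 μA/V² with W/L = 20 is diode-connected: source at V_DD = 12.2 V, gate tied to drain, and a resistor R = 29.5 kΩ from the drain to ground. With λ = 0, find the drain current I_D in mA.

With gate tied to drain, V_SG = V_SD ≥ V_SG − |V_tp|, so the device is in saturation.
k_p = μ_pC_ox · (W/L) = 4.52 mA/V².
KCL at the drain: ½ k_p (V_SG − |V_tp|)² = (V_DD − V_SG)/R.
Let x = V_SG − 0.968. Then 66.7 x² + x − 11.23 = 0, giving x = 0.403 V (positive root), so V_SG = 1.37 V.
I_D = (V_DD − V_SG)/R = (12.2 − 1.37) / 29.5 = 0.367 mA.

I_D = 0.367 mA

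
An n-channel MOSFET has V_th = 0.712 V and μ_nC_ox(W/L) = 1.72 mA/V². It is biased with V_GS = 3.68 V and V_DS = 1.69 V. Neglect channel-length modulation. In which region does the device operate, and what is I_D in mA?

Triode; I_D = 6.17 mA

V_ov = V_GS − V_th = 3.68 − 0.712 = 2.97 V.
Since V_DS = 1.69 V < V_ov = 2.97 V, the device is in the triode region.
I_D = k_n [V_ov · V_DS − ½ V_DS²] = 1.72 × [2.97 × 1.69 − 0.5 × 1.69²] = 6.17 mA.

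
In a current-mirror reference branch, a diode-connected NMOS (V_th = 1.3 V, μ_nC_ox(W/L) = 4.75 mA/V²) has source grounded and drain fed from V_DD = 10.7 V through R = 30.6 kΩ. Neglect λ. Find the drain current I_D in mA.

I_D = 0.296 mA

With gate tied to drain, V_GS = V_DS ≥ V_GS − V_th, so the device is in saturation.
KCL at the drain: ½ k_n (V_GS − V_th)² = (V_DD − V_GS)/R.
Let x = V_GS − 1.3. Then 72.7 x² + x − 9.4 = 0, giving x = 0.353 V (positive root), so V_GS = 1.65 V.
I_D = (V_DD − V_GS)/R = (10.7 − 1.65) / 30.6 = 0.296 mA.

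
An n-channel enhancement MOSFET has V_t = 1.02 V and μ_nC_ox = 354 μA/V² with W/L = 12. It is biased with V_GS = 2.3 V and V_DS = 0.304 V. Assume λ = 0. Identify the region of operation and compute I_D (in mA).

Triode; I_D = 1.46 mA

k_n = μ_nC_ox · (W/L) = 4.248 mA/V².
V_ov = V_GS − V_t = 2.3 − 1.02 = 1.28 V.
Since V_DS = 0.304 V < V_ov = 1.28 V, the device is in the triode region.
I_D = k_n [V_ov · V_DS − ½ V_DS²] = 4.248 × [1.28 × 0.304 − 0.5 × 0.304²] = 1.46 mA.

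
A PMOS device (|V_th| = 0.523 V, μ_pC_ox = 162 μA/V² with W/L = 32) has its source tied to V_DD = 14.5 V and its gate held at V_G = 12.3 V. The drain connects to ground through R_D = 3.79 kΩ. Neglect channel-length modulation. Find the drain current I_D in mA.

V_SG = V_DD − V_G = 14.5 − 12.3 = 2.2 V, so V_ov = 2.2 − 0.523 = 1.68 V.
k_p = μ_pC_ox · (W/L) = 5.184 mA/V².
Assume saturation: I_D = ½ k_p V_ov² = 0.5 × 5.184 × 1.68² = 7.29 mA, giving V_SD = V_DD − I_D R_D = 14.5 − 7.29 × 3.79 = -13.1 V.
But -13.1 V < V_ov = 1.68 V, so the device is actually in triode.
In triode I_D = k_p[V_ov V_SD − ½ V_SD²] and I_D = (V_DD − V_SD)/R_D. Equating: 9.82 V_SD² − 33.95 V_SD + 14.5 = 0, giving V_SD = 0.499 V (the root below V_ov).
I_D = (14.5 − 0.499) / 3.79 = 3.69 mA.

I_D = 3.69 mA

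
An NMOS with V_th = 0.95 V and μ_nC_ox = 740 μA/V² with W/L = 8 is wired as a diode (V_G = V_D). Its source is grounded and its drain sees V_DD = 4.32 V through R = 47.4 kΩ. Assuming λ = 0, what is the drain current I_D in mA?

I_D = 0.0679 mA

With gate tied to drain, V_GS = V_DS ≥ V_GS − V_th, so the device is in saturation.
k_n = μ_nC_ox · (W/L) = 5.92 mA/V².
KCL at the drain: ½ k_n (V_GS − V_th)² = (V_DD − V_GS)/R.
Let x = V_GS − 0.95. Then 140 x² + x − 3.37 = 0, giving x = 0.151 V (positive root), so V_GS = 1.1 V.
I_D = (V_DD − V_GS)/R = (4.32 − 1.1) / 47.4 = 0.0679 mA.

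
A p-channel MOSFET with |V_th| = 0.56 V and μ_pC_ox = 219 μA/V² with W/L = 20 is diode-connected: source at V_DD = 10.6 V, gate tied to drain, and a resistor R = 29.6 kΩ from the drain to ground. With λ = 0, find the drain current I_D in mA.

With gate tied to drain, V_SG = V_SD ≥ V_SG − |V_th|, so the device is in saturation.
k_p = μ_pC_ox · (W/L) = 4.38 mA/V².
KCL at the drain: ½ k_p (V_SG − |V_th|)² = (V_DD − V_SG)/R.
Let x = V_SG − 0.56. Then 64.8 x² + x − 10.04 = 0, giving x = 0.386 V (positive root), so V_SG = 0.946 V.
I_D = (V_DD − V_SG)/R = (10.6 − 0.946) / 29.6 = 0.326 mA.

I_D = 0.326 mA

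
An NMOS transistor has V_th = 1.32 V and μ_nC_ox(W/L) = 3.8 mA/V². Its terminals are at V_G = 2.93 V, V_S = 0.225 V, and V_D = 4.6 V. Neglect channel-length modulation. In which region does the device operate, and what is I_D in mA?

V_GS = V_G − V_S = 2.93 − 0.225 = 2.71 V; V_DS = V_D − V_S = 4.6 − 0.225 = 4.38 V.
V_ov = V_GS − V_th = 2.71 − 1.32 = 1.39 V.
Since V_DS = 4.38 V ≥ V_ov = 1.39 V, the device is in saturation.
I_D = ½ k_n V_ov² = 0.5 × 3.8 × 1.39² = 3.64 mA.

Saturation; I_D = 3.64 mA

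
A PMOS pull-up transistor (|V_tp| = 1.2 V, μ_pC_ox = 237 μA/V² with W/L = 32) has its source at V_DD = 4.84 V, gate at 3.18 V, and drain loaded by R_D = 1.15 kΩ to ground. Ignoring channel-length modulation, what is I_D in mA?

V_SG = V_DD − V_G = 4.84 − 3.18 = 1.66 V, so V_ov = 1.66 − 1.2 = 0.46 V.
k_p = μ_pC_ox · (W/L) = 7.584 mA/V².
Assume saturation: I_D = ½ k_p V_ov² = 0.5 × 7.584 × 0.46² = 0.802 mA, giving V_SD = V_DD − I_D R_D = 4.84 − 0.802 × 1.15 = 3.92 V.
V_SD = 3.92 V ≥ V_ov = 0.46 V, confirming saturation.

I_D = 0.802 mA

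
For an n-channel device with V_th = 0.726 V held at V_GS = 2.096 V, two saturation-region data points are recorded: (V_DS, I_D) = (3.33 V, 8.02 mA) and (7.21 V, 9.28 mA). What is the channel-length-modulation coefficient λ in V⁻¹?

With V_GS fixed, I_D ∝ (1 + λ V_DS) in saturation, so I_D2/I_D1 = (1 + λ V_DS2)/(1 + λ V_DS1).
9.28/8.02 = 1.157 = (1 + 7.21 λ)/(1 + 3.33 λ).
Solving: λ (I_D1 V_DS2 − I_D2 V_DS1) = I_D2 − I_D1, so λ = (9.28 − 8.02) / (8.02 × 7.21 − 9.28 × 3.33) = 1.26 / 26.9 = 0.0468 V⁻¹.

λ = 0.0468 V⁻¹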